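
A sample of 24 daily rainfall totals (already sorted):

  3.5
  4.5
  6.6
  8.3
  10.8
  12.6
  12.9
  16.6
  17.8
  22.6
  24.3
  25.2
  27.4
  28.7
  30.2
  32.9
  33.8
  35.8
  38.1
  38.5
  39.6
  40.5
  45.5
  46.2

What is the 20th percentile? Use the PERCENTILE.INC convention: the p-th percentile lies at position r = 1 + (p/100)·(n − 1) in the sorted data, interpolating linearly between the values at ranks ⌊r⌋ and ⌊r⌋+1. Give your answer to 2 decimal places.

11.88

n = 24.
r = 1 + (20/100)·(24 − 1) = 1 + 4.6 = 5.6.
Rank 5 is 10.8 and rank 6 is 12.6.
Interpolate: 10.8 + 0.6·(12.6 − 10.8) = 10.8 + 0.6·1.8 = 11.88.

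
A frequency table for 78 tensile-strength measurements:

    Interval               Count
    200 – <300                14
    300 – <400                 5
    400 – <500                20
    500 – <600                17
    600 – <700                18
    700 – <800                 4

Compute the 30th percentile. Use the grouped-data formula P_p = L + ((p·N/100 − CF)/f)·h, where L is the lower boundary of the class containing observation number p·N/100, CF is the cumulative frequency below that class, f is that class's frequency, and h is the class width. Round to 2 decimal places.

422.00

N = 78; target position k = 30/100 · 78 = 23.4.
Cumulative frequencies: 14, 19, 39, 56, 74, 78.
Observation 23.4 falls in the class 400 – <500.
L = 400, CF = 19, f = 20, h = 100.
P30 = 400 + ((23.4 − 19)/20)·100 = 400 + 22 = 422.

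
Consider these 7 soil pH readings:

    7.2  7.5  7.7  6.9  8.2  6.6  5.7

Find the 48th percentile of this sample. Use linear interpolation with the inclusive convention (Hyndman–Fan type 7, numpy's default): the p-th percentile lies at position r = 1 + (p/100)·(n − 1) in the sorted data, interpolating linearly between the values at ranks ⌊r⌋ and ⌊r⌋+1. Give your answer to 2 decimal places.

Sorted: 5.7, 6.6, 6.9, 7.2, 7.5, 7.7, 8.2.
n = 7.
r = 1 + (48/100)·(7 − 1) = 1 + 2.88 = 3.88.
Rank 3 is 6.9 and rank 4 is 7.2.
Interpolate: 6.9 + 0.88·(7.2 − 6.9) = 6.9 + 0.88·0.3 = 7.164.

7.16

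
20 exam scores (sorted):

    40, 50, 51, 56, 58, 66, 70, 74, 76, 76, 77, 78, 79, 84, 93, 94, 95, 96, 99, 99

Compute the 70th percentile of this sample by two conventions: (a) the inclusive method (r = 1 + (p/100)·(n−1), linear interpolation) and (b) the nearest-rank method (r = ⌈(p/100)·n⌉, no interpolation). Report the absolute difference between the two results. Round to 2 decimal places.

n = 20.
(a) r = 14.3; between ranks 14 (84) and 15 (93): 86.7.
(b) the nearest-rank method: rank 14 → 84.
|86.7 − 84| = 2.7.

2.70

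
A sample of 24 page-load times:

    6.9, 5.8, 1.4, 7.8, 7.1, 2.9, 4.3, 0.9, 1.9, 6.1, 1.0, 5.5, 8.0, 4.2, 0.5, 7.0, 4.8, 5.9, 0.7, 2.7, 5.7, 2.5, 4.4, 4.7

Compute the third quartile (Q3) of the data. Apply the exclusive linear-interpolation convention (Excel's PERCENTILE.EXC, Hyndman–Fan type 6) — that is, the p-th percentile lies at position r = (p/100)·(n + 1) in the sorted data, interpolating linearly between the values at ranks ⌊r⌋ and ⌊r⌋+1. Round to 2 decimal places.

Sorted: 0.5, 0.7, 0.9, 1.0, 1.4, 1.9, 2.5, 2.7, 2.9, 4.2, 4.3, 4.4, 4.7, 4.8, 5.5, 5.7, 5.8, 5.9, 6.1, 6.9, 7.0, 7.1, 7.8, 8.0.
n = 24.
r = (75/100)·(24 + 1) = 18.75.
Rank 18 is 5.9 and rank 19 is 6.1.
Interpolate: 5.9 + 0.75·(6.1 − 5.9) = 5.9 + 0.75·0.2 = 6.05.

6.05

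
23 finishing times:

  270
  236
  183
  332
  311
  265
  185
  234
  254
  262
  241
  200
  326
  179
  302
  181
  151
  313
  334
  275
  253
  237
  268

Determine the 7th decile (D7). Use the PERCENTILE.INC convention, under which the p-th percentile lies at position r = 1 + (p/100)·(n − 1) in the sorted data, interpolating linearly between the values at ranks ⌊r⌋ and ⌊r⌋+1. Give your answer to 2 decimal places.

272.00

Sorted: 151, 179, 181, 183, 185, 200, 234, 236, 237, 241, 253, 254, 262, 265, 268, 270, 275, 302, 311, 313, 326, 332, 334.
n = 23.
r = 1 + (70/100)·(23 − 1) = 1 + 15.4 = 16.4.
Rank 16 is 270 and rank 17 is 275.
Interpolate: 270 + 0.4·(275 − 270) = 270 + 0.4·5 = 272.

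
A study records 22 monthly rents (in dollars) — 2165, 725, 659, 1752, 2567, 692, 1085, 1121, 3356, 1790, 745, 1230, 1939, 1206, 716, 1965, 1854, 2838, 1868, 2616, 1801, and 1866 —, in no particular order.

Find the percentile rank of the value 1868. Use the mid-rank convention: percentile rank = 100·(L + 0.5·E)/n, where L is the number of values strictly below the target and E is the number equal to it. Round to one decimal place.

65.9

Sorted: 659, 692, 716, 725, 745, 1085, 1121, 1206, 1230, 1752, 1790, 1801, 1854, 1866, 1868, 1939, 1965, 2165, 2567, 2616, 2838, 3356.
Count below 1868: L = 14; count equal: E = 1; n = 22.
Percentile rank = 100·(14 + 0.5·1)/22 = 100·14.5/22 = 65.91.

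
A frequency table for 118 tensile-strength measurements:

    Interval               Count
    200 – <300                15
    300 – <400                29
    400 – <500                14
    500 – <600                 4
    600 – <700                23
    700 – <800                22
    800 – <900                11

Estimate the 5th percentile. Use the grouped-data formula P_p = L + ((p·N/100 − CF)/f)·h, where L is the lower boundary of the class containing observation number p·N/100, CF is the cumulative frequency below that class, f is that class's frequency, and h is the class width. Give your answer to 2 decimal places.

239.33

N = 118; target position k = 5/100 · 118 = 5.9.
Cumulative frequencies: 15, 44, 58, 62, 85, 107, 118.
Observation 5.9 falls in the class 200 – <300.
L = 200, CF = 0, f = 15, h = 100.
P5 = 200 + ((5.9 − 0)/15)·100 = 200 + 39.3333 = 239.333.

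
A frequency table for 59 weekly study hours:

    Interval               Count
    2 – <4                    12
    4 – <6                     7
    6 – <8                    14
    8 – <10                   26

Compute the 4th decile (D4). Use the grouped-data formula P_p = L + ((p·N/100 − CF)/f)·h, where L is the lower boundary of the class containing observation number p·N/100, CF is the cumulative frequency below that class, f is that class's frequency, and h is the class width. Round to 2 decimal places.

6.66

N = 59; target position k = 40/100 · 59 = 23.6.
Cumulative frequencies: 12, 19, 33, 59.
Observation 23.6 falls in the class 6 – <8.
L = 6, CF = 19, f = 14, h = 2.
P40 = 6 + ((23.6 − 19)/14)·2 = 6 + 0.657143 = 6.65714.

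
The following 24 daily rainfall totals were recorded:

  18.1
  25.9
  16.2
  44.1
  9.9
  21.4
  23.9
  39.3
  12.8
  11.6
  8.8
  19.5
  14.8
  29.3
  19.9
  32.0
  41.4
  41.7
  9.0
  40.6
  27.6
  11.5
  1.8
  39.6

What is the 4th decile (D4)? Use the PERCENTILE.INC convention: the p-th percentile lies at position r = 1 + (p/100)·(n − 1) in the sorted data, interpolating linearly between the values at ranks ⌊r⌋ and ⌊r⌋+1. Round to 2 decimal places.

18.38

Sorted: 1.8, 8.8, 9.0, 9.9, 11.5, 11.6, 12.8, 14.8, 16.2, 18.1, 19.5, 19.9, 21.4, 23.9, 25.9, 27.6, 29.3, 32.0, 39.3, 39.6, 40.6, 41.4, 41.7, 44.1.
n = 24.
r = 1 + (40/100)·(24 − 1) = 1 + 9.2 = 10.2.
Rank 10 is 18.1 and rank 11 is 19.5.
Interpolate: 18.1 + 0.2·(19.5 − 18.1) = 18.1 + 0.2·1.4 = 18.38.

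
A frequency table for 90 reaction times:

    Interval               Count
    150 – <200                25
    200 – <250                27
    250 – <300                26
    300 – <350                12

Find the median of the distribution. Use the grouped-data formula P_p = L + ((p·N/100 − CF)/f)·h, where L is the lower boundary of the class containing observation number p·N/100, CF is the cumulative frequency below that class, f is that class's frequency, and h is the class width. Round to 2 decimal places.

N = 90; target position k = 50/100 · 90 = 45.
Cumulative frequencies: 25, 52, 78, 90.
Observation 45 falls in the class 200 – <250.
L = 200, CF = 25, f = 27, h = 50.
P50 = 200 + ((45 − 25)/27)·50 = 200 + 37.037 = 237.037.

237.04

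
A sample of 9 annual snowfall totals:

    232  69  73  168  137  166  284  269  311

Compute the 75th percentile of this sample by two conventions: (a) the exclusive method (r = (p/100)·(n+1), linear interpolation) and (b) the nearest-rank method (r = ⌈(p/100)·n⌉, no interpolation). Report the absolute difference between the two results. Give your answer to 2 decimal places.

7.50

Sorted: 69, 73, 137, 166, 168, 232, 269, 284, 311.
n = 9.
(a) r = 7.5; between ranks 7 (269) and 8 (284): 276.5.
(b) the nearest-rank method: rank 7 → 269.
|276.5 − 269| = 7.5.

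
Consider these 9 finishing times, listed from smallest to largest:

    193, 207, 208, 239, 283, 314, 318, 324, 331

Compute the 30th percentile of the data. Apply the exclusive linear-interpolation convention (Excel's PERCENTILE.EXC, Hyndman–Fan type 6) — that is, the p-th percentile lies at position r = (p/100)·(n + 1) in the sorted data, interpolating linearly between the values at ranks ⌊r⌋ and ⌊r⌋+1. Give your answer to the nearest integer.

n = 9.
r = (30/100)·(9 + 1) = 3.
r is an integer, so P30 is the value at rank 3: 208.

208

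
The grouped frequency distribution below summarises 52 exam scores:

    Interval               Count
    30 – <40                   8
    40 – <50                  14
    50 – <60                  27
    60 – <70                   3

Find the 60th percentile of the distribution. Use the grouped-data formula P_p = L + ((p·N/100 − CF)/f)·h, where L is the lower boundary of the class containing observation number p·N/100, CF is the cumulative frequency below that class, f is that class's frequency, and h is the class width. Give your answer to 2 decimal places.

53.41

N = 52; target position k = 60/100 · 52 = 31.2.
Cumulative frequencies: 8, 22, 49, 52.
Observation 31.2 falls in the class 50 – <60.
L = 50, CF = 22, f = 27, h = 10.
P60 = 50 + ((31.2 − 22)/27)·10 = 50 + 3.40741 = 53.4074.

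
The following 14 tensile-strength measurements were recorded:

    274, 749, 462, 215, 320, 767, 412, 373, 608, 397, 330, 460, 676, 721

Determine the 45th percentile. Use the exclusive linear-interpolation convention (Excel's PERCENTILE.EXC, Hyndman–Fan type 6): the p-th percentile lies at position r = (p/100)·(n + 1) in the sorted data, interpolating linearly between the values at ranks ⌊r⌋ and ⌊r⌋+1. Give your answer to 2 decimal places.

Sorted: 215, 274, 320, 330, 373, 397, 412, 460, 462, 608, 676, 721, 749, 767.
n = 14.
r = (45/100)·(14 + 1) = 6.75.
Rank 6 is 397 and rank 7 is 412.
Interpolate: 397 + 0.75·(412 − 397) = 397 + 0.75·15 = 408.25.

408.25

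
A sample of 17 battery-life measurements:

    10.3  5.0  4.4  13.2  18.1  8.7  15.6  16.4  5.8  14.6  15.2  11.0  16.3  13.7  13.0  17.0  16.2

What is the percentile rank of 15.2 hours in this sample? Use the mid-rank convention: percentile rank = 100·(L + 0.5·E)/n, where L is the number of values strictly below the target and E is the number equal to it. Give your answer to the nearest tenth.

Sorted: 4.4, 5.0, 5.8, 8.7, 10.3, 11.0, 13.0, 13.2, 13.7, 14.6, 15.2, 15.6, 16.2, 16.3, 16.4, 17.0, 18.1.
Count below 15.2: L = 10; count equal: E = 1; n = 17.
Percentile rank = 100·(10 + 0.5·1)/17 = 100·10.5/17 = 61.76.

61.8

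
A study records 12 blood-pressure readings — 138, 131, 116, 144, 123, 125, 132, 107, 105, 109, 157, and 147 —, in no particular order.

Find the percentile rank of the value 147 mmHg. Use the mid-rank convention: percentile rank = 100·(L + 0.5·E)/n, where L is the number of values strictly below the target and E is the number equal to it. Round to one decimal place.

87.5

Sorted: 105, 107, 109, 116, 123, 125, 131, 132, 138, 144, 147, 157.
Count below 147: L = 10; count equal: E = 1; n = 12.
Percentile rank = 100·(10 + 0.5·1)/12 = 100·10.5/12 = 87.5.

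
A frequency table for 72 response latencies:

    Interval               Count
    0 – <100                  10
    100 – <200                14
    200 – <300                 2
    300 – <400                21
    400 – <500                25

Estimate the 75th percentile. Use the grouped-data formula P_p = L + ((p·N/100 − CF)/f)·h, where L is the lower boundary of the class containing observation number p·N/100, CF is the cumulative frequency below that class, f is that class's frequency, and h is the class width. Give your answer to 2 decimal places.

N = 72; target position k = 75/100 · 72 = 54.
Cumulative frequencies: 10, 24, 26, 47, 72.
Observation 54 falls in the class 400 – <500.
L = 400, CF = 47, f = 25, h = 100.
P75 = 400 + ((54 − 47)/25)·100 = 400 + 28 = 428.

428.00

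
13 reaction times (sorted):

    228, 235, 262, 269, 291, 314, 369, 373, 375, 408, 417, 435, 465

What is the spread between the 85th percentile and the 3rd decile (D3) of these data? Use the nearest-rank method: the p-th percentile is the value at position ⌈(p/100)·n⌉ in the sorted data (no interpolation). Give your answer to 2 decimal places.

166.00

n = 13.
P30: rank ⌈30/100·13⌉ = 4 → 269.
P85: rank ⌈85/100·13⌉ = 12 → 435.
Difference: 435 − 269 = 166.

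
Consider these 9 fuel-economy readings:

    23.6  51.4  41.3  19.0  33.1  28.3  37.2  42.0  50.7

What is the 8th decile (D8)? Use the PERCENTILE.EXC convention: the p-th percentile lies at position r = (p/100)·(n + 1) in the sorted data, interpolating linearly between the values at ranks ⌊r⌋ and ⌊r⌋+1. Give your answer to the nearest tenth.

Sorted: 19.0, 23.6, 28.3, 33.1, 37.2, 41.3, 42.0, 50.7, 51.4.
n = 9.
r = (80/100)·(9 + 1) = 8.
r is an integer, so P80 is the value at rank 8: 50.7.

50.7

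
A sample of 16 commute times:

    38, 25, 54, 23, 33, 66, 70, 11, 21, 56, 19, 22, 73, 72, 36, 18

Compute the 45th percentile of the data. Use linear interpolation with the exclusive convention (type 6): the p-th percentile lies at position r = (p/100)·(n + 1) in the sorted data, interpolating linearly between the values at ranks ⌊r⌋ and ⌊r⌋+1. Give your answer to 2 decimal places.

Sorted: 11, 18, 19, 21, 22, 23, 25, 33, 36, 38, 54, 56, 66, 70, 72, 73.
n = 16.
r = (45/100)·(16 + 1) = 7.65.
Rank 7 is 25 and rank 8 is 33.
Interpolate: 25 + 0.65·(33 − 25) = 25 + 0.65·8 = 30.2.

30.20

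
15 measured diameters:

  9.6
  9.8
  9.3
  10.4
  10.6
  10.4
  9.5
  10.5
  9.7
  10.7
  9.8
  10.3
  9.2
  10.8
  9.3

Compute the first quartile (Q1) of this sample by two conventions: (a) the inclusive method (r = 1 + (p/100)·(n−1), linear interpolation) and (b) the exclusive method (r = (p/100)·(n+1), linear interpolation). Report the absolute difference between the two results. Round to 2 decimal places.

0.05

Sorted: 9.2, 9.3, 9.3, 9.5, 9.6, 9.7, 9.8, 9.8, 10.3, 10.4, 10.4, 10.5, 10.6, 10.7, 10.8.
n = 15.
(a) r = 4.5; between ranks 4 (9.5) and 5 (9.6): 9.55.
(b) r = 4 → value at rank 4 = 9.5.
|9.55 − 9.5| = 0.05.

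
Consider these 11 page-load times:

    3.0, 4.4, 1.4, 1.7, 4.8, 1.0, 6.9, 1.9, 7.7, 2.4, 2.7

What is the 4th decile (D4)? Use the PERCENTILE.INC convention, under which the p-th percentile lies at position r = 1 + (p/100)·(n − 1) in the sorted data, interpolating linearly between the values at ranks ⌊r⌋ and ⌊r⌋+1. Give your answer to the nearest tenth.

Sorted: 1.0, 1.4, 1.7, 1.9, 2.4, 2.7, 3.0, 4.4, 4.8, 6.9, 7.7.
n = 11.
r = 1 + (40/100)·(11 − 1) = 1 + 4 = 5.
r is an integer, so P40 is the value at rank 5: 2.4.

2.4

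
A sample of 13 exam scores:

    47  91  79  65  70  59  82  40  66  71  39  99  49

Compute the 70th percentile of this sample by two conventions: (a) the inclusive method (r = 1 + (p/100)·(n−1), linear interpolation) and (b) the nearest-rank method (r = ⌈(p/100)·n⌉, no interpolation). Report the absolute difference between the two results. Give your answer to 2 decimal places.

4.80

Sorted: 39, 40, 47, 49, 59, 65, 66, 70, 71, 79, 82, 91, 99.
n = 13.
(a) r = 9.4; between ranks 9 (71) and 10 (79): 74.2.
(b) the nearest-rank method: rank 10 → 79.
|74.2 − 79| = 4.8.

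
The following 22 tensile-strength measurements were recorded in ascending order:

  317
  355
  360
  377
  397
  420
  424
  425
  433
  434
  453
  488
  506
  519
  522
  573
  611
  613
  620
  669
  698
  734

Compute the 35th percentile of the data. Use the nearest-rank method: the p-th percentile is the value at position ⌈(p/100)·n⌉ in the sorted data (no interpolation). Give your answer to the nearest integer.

425

n = 22.
Position = ⌈35/100 · 22⌉ = ⌈7.7⌉ = 8.
The value at rank 8 is 425.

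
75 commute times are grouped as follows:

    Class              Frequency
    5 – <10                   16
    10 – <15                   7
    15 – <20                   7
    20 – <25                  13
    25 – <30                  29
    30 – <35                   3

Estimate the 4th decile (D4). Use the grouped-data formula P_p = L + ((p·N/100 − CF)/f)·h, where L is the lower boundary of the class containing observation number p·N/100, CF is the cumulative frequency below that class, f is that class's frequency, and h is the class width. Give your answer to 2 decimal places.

N = 75; target position k = 40/100 · 75 = 30.
Cumulative frequencies: 16, 23, 30, 43, 72, 75.
Observation 30 falls in the class 15 – <20.
L = 15, CF = 23, f = 7, h = 5.
P40 = 15 + ((30 − 23)/7)·5 = 15 + 5 = 20.

20.00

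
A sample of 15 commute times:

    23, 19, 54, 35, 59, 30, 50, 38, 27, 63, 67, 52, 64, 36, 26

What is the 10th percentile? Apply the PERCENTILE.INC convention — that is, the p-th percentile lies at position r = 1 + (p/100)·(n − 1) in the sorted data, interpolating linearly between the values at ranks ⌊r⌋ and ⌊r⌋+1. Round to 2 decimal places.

24.20

Sorted: 19, 23, 26, 27, 30, 35, 36, 38, 50, 52, 54, 59, 63, 64, 67.
n = 15.
r = 1 + (10/100)·(15 − 1) = 1 + 1.4 = 2.4.
Rank 2 is 23 and rank 3 is 26.
Interpolate: 23 + 0.4·(26 − 23) = 23 + 0.4·3 = 24.2.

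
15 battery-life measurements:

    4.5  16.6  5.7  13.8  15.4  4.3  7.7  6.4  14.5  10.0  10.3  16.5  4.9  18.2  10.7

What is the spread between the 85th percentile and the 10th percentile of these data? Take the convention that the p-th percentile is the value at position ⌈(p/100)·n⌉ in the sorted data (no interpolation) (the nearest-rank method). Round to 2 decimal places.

12.00

Sorted: 4.3, 4.5, 4.9, 5.7, 6.4, 7.7, 10.0, 10.3, 10.7, 13.8, 14.5, 15.4, 16.5, 16.6, 18.2.
n = 15.
P10: rank ⌈10/100·15⌉ = 2 → 4.5.
P85: rank ⌈85/100·15⌉ = 13 → 16.5.
Difference: 16.5 − 4.5 = 12.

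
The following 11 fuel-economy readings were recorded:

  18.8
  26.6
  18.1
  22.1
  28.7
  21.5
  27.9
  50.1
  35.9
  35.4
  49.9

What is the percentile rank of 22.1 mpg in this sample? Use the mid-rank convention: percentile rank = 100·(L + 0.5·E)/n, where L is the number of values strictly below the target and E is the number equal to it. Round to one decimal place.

Sorted: 18.1, 18.8, 21.5, 22.1, 26.6, 27.9, 28.7, 35.4, 35.9, 49.9, 50.1.
Count below 22.1: L = 3; count equal: E = 1; n = 11.
Percentile rank = 100·(3 + 0.5·1)/11 = 100·3.5/11 = 31.82.

31.8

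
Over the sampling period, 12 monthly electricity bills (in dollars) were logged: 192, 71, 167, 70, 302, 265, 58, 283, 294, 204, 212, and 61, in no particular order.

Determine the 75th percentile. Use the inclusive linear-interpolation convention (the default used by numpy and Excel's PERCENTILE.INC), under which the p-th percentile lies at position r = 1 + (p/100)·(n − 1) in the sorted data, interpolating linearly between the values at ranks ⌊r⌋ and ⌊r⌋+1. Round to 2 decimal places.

Sorted: 58, 61, 70, 71, 167, 192, 204, 212, 265, 283, 294, 302.
n = 12.
r = 1 + (75/100)·(12 − 1) = 1 + 8.25 = 9.25.
Rank 9 is 265 and rank 10 is 283.
Interpolate: 265 + 0.25·(283 − 265) = 265 + 0.25·18 = 269.5.

269.50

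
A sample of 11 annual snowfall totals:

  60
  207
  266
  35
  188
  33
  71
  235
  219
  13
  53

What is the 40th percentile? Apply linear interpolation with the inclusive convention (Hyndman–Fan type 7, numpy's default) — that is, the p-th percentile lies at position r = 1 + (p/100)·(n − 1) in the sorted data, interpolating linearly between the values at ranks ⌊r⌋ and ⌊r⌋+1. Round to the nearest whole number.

Sorted: 13, 33, 35, 53, 60, 71, 188, 207, 219, 235, 266.
n = 11.
r = 1 + (40/100)·(11 − 1) = 1 + 4 = 5.
r is an integer, so P40 is the value at rank 5: 60.

60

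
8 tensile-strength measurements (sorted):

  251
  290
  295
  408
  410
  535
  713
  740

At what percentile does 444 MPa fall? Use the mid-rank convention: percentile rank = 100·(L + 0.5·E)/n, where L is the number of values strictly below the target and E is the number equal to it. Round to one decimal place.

62.5

Count below 444: L = 5; count equal: E = 0; n = 8.
Percentile rank = 100·(5 + 0.5·0)/8 = 100·5/8 = 62.5.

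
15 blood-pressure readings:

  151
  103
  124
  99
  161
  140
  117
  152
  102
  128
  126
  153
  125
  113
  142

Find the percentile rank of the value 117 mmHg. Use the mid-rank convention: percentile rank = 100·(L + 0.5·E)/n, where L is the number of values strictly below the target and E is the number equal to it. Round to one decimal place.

Sorted: 99, 102, 103, 113, 117, 124, 125, 126, 128, 140, 142, 151, 152, 153, 161.
Count below 117: L = 4; count equal: E = 1; n = 15.
Percentile rank = 100·(4 + 0.5·1)/15 = 100·4.5/15 = 30.

30.0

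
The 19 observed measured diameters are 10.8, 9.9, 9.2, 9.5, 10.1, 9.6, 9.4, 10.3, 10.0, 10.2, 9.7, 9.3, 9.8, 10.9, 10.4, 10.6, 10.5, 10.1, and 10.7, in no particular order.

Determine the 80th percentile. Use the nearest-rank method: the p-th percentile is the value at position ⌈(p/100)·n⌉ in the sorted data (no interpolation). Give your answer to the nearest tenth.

Sorted: 9.2, 9.3, 9.4, 9.5, 9.6, 9.7, 9.8, 9.9, 10.0, 10.1, 10.1, 10.2, 10.3, 10.4, 10.5, 10.6, 10.7, 10.8, 10.9.
n = 19.
Position = ⌈80/100 · 19⌉ = ⌈15.2⌉ = 16.
The value at rank 16 is 10.6.

10.6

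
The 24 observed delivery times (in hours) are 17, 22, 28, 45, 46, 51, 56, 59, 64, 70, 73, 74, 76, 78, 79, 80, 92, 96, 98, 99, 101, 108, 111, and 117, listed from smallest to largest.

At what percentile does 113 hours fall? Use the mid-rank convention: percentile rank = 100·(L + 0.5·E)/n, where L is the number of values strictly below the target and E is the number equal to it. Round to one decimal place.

Count below 113: L = 23; count equal: E = 0; n = 24.
Percentile rank = 100·(23 + 0.5·0)/24 = 100·23/24 = 95.83.

95.8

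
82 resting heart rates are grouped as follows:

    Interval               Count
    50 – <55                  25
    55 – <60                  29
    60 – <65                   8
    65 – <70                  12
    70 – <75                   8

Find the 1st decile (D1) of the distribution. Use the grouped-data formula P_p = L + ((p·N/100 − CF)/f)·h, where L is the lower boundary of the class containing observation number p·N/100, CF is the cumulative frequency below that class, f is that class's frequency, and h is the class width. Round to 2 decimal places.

N = 82; target position k = 10/100 · 82 = 8.2.
Cumulative frequencies: 25, 54, 62, 74, 82.
Observation 8.2 falls in the class 50 – <55.
L = 50, CF = 0, f = 25, h = 5.
P10 = 50 + ((8.2 − 0)/25)·5 = 50 + 1.64 = 51.64.

51.64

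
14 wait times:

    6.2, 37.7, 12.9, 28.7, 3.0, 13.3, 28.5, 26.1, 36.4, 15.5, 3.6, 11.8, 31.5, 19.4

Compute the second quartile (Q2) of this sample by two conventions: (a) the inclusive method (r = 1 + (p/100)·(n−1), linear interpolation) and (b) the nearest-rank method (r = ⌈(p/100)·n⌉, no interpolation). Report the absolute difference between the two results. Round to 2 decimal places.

1.95

Sorted: 3.0, 3.6, 6.2, 11.8, 12.9, 13.3, 15.5, 19.4, 26.1, 28.5, 28.7, 31.5, 36.4, 37.7.
n = 14.
(a) r = 7.5; between ranks 7 (15.5) and 8 (19.4): 17.45.
(b) the nearest-rank method: rank 7 → 15.5.
|17.45 − 15.5| = 1.95.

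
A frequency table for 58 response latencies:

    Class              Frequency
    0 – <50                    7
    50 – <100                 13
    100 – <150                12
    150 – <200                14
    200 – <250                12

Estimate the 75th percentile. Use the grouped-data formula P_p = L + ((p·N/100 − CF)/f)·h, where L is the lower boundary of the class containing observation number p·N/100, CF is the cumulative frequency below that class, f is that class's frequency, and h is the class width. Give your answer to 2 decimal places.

191.07

N = 58; target position k = 75/100 · 58 = 43.5.
Cumulative frequencies: 7, 20, 32, 46, 58.
Observation 43.5 falls in the class 150 – <200.
L = 150, CF = 32, f = 14, h = 50.
P75 = 150 + ((43.5 − 32)/14)·50 = 150 + 41.0714 = 191.071.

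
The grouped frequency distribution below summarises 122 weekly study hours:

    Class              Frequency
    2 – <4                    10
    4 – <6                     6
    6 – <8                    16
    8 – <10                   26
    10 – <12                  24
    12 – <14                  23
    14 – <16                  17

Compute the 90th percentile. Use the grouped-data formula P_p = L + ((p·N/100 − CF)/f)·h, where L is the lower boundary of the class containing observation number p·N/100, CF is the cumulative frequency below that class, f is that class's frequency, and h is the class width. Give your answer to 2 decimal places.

14.56

N = 122; target position k = 90/100 · 122 = 109.8.
Cumulative frequencies: 10, 16, 32, 58, 82, 105, 122.
Observation 109.8 falls in the class 14 – <16.
L = 14, CF = 105, f = 17, h = 2.
P90 = 14 + ((109.8 − 105)/17)·2 = 14 + 0.564706 = 14.5647.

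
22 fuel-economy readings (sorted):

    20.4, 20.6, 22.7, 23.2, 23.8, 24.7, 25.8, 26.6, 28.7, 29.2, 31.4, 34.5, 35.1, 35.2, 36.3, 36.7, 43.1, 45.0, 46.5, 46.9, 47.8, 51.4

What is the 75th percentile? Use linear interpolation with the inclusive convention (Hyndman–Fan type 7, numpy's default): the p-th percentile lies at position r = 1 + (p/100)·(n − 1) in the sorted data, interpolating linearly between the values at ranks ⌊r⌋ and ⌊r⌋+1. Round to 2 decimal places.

41.50

n = 22.
r = 1 + (75/100)·(22 − 1) = 1 + 15.75 = 16.75.
Rank 16 is 36.7 and rank 17 is 43.1.
Interpolate: 36.7 + 0.75·(43.1 − 36.7) = 36.7 + 0.75·6.4 = 41.5.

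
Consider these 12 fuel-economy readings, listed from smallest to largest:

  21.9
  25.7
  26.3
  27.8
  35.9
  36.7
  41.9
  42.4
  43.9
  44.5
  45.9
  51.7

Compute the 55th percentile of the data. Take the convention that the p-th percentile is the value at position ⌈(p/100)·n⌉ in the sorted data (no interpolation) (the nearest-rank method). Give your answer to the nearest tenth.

n = 12.
Position = ⌈55/100 · 12⌉ = ⌈6.6⌉ = 7.
The value at rank 7 is 41.9.

41.9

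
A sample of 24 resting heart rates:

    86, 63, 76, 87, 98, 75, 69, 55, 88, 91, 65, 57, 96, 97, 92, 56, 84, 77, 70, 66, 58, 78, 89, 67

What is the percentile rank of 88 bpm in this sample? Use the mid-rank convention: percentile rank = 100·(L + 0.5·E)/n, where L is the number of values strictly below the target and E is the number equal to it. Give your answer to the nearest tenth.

72.9

Sorted: 55, 56, 57, 58, 63, 65, 66, 67, 69, 70, 75, 76, 77, 78, 84, 86, 87, 88, 89, 91, 92, 96, 97, 98.
Count below 88: L = 17; count equal: E = 1; n = 24.
Percentile rank = 100·(17 + 0.5·1)/24 = 100·17.5/24 = 72.92.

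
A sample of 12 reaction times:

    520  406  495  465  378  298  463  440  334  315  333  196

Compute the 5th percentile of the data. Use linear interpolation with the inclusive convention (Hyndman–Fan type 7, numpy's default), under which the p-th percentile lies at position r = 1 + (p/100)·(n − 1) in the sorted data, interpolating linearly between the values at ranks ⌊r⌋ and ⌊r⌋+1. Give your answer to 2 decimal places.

Sorted: 196, 298, 315, 333, 334, 378, 406, 440, 463, 465, 495, 520.
n = 12.
r = 1 + (5/100)·(12 − 1) = 1 + 0.55 = 1.55.
Rank 1 is 196 and rank 2 is 298.
Interpolate: 196 + 0.55·(298 − 196) = 196 + 0.55·102 = 252.1.

252.10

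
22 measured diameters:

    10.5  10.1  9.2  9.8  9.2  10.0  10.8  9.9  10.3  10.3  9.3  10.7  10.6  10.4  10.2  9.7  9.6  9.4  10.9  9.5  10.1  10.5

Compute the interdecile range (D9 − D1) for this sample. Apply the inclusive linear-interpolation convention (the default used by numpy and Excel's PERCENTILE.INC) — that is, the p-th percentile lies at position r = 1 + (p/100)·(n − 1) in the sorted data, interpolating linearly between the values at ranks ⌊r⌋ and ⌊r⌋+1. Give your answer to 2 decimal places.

Sorted: 9.2, 9.2, 9.3, 9.4, 9.5, 9.6, 9.7, 9.8, 9.9, 10.0, 10.1, 10.1, 10.2, 10.3, 10.3, 10.4, 10.5, 10.5, 10.6, 10.7, 10.8, 10.9.
n = 22.
P10: r = 3.1; ranks 3–4 are 9.3, 9.4; interpolating gives 9.31.
P90: r = 19.9; ranks 19–20 are 10.6, 10.7; interpolating gives 10.69.
Difference: 10.69 − 9.31 = 1.38.

1.38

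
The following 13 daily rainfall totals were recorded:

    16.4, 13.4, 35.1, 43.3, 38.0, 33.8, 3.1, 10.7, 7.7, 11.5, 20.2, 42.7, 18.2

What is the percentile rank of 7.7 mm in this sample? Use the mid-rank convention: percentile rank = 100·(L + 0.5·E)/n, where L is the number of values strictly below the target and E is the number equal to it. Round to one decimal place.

11.5

Sorted: 3.1, 7.7, 10.7, 11.5, 13.4, 16.4, 18.2, 20.2, 33.8, 35.1, 38.0, 42.7, 43.3.
Count below 7.7: L = 1; count equal: E = 1; n = 13.
Percentile rank = 100·(1 + 0.5·1)/13 = 100·1.5/13 = 11.54.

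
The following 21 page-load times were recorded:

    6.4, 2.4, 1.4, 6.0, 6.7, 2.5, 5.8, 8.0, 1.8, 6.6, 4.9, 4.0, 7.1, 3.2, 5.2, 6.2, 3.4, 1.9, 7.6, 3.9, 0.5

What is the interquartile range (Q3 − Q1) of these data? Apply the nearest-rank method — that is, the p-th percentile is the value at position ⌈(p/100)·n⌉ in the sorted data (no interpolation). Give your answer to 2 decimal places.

Sorted: 0.5, 1.4, 1.8, 1.9, 2.4, 2.5, 3.2, 3.4, 3.9, 4.0, 4.9, 5.2, 5.8, 6.0, 6.2, 6.4, 6.6, 6.7, 7.1, 7.6, 8.0.
n = 21.
P25: rank ⌈25/100·21⌉ = 6 → 2.5.
P75: rank ⌈75/100·21⌉ = 16 → 6.4.
Difference: 6.4 − 2.5 = 3.9.

3.90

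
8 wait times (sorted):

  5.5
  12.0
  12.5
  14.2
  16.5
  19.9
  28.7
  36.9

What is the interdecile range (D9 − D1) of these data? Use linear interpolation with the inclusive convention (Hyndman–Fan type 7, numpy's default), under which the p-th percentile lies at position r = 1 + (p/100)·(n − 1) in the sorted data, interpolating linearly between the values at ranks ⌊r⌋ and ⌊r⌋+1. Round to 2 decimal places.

21.11

n = 8.
P10: r = 1.7; ranks 1–2 are 5.5, 12.0; interpolating gives 10.05.
P90: r = 7.3; ranks 7–8 are 28.7, 36.9; interpolating gives 31.16.
Difference: 31.16 − 10.05 = 21.11.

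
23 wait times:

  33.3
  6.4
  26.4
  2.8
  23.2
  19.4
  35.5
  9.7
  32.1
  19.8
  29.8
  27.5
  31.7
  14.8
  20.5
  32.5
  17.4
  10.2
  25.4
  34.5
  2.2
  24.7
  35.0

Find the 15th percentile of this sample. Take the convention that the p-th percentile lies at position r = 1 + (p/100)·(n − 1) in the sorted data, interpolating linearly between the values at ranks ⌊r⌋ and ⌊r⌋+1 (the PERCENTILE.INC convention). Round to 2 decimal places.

Sorted: 2.2, 2.8, 6.4, 9.7, 10.2, 14.8, 17.4, 19.4, 19.8, 20.5, 23.2, 24.7, 25.4, 26.4, 27.5, 29.8, 31.7, 32.1, 32.5, 33.3, 34.5, 35.0, 35.5.
n = 23.
r = 1 + (15/100)·(23 − 1) = 1 + 3.3 = 4.3.
Rank 4 is 9.7 and rank 5 is 10.2.
Interpolate: 9.7 + 0.3·(10.2 − 9.7) = 9.7 + 0.3·0.5 = 9.85.

9.85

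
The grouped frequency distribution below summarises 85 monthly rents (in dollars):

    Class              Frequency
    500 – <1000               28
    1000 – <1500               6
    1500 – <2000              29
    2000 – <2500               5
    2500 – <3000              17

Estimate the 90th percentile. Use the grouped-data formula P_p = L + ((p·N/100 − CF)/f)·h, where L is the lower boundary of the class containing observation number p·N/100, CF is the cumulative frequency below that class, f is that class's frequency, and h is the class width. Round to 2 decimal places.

2750.00

N = 85; target position k = 90/100 · 85 = 76.5.
Cumulative frequencies: 28, 34, 63, 68, 85.
Observation 76.5 falls in the class 2500 – <3000.
L = 2500, CF = 68, f = 17, h = 500.
P90 = 2500 + ((76.5 − 68)/17)·500 = 2500 + 250 = 2750.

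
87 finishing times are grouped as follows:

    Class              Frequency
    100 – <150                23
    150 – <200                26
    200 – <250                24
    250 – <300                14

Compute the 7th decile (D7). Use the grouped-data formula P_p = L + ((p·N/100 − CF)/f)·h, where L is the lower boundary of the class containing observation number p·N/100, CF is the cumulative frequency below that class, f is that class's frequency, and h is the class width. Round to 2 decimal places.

N = 87; target position k = 70/100 · 87 = 60.9.
Cumulative frequencies: 23, 49, 73, 87.
Observation 60.9 falls in the class 200 – <250.
L = 200, CF = 49, f = 24, h = 50.
P70 = 200 + ((60.9 − 49)/24)·50 = 200 + 24.7917 = 224.792.

224.79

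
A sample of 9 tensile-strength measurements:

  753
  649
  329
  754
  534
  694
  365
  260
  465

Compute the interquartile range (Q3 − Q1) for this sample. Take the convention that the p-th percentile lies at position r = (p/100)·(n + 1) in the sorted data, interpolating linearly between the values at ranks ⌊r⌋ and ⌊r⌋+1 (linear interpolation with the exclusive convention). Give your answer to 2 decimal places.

376.50

Sorted: 260, 329, 365, 465, 534, 649, 694, 753, 754.
n = 9.
P25: r = 2.5; ranks 2–3 are 329, 365; interpolating gives 347.
P75: r = 7.5; ranks 7–8 are 694, 753; interpolating gives 723.5.
Difference: 723.5 − 347 = 376.5.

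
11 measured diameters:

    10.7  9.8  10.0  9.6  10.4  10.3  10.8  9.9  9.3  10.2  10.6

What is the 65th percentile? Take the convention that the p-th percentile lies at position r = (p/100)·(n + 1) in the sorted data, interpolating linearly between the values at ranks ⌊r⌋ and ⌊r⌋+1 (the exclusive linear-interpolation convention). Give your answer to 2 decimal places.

Sorted: 9.3, 9.6, 9.8, 9.9, 10.0, 10.2, 10.3, 10.4, 10.6, 10.7, 10.8.
n = 11.
r = (65/100)·(11 + 1) = 7.8.
Rank 7 is 10.3 and rank 8 is 10.4.
Interpolate: 10.3 + 0.8·(10.4 − 10.3) = 10.3 + 0.8·0.1 = 10.38.

10.38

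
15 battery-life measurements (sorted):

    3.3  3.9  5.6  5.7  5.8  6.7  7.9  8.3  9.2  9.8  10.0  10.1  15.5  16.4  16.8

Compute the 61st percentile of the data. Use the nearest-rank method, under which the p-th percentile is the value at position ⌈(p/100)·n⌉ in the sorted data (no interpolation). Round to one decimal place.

9.8

n = 15.
Position = ⌈61/100 · 15⌉ = ⌈9.15⌉ = 10.
The value at rank 10 is 9.8.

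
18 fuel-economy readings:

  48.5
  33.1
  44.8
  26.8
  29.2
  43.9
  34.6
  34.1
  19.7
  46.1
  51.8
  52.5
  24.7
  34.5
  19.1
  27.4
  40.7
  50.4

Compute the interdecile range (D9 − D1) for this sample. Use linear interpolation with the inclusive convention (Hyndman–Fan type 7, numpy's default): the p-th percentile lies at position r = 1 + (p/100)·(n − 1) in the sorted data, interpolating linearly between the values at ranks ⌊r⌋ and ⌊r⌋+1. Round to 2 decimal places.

Sorted: 19.1, 19.7, 24.7, 26.8, 27.4, 29.2, 33.1, 34.1, 34.5, 34.6, 40.7, 43.9, 44.8, 46.1, 48.5, 50.4, 51.8, 52.5.
n = 18.
P10: r = 2.7; ranks 2–3 are 19.7, 24.7; interpolating gives 23.2.
P90: r = 16.3; ranks 16–17 are 50.4, 51.8; interpolating gives 50.82.
Difference: 50.82 − 23.2 = 27.62.

27.62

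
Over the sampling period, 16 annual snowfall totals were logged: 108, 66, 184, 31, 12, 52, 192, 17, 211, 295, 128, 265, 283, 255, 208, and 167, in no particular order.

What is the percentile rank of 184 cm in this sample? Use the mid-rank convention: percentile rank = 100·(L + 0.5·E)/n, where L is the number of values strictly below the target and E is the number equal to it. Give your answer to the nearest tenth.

Sorted: 12, 17, 31, 52, 66, 108, 128, 167, 184, 192, 208, 211, 255, 265, 283, 295.
Count below 184: L = 8; count equal: E = 1; n = 16.
Percentile rank = 100·(8 + 0.5·1)/16 = 100·8.5/16 = 53.12.

53.1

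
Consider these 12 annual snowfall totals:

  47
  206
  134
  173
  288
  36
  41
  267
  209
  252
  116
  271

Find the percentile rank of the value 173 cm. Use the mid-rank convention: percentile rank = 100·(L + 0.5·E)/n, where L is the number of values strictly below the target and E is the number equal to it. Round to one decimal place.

Sorted: 36, 41, 47, 116, 134, 173, 206, 209, 252, 267, 271, 288.
Count below 173: L = 5; count equal: E = 1; n = 12.
Percentile rank = 100·(5 + 0.5·1)/12 = 100·5.5/12 = 45.83.

45.8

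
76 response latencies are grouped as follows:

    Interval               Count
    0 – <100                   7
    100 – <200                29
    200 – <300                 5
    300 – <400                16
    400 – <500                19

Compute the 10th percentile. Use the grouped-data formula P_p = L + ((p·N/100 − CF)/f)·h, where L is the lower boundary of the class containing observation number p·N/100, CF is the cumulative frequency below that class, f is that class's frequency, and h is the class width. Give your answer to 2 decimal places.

102.07

N = 76; target position k = 10/100 · 76 = 7.6.
Cumulative frequencies: 7, 36, 41, 57, 76.
Observation 7.6 falls in the class 100 – <200.
L = 100, CF = 7, f = 29, h = 100.
P10 = 100 + ((7.6 − 7)/29)·100 = 100 + 2.06897 = 102.069.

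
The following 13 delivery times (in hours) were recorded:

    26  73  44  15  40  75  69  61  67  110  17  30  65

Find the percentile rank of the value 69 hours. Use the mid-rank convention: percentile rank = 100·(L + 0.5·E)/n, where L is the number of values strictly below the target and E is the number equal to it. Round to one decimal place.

73.1

Sorted: 15, 17, 26, 30, 40, 44, 61, 65, 67, 69, 73, 75, 110.
Count below 69: L = 9; count equal: E = 1; n = 13.
Percentile rank = 100·(9 + 0.5·1)/13 = 100·9.5/13 = 73.08.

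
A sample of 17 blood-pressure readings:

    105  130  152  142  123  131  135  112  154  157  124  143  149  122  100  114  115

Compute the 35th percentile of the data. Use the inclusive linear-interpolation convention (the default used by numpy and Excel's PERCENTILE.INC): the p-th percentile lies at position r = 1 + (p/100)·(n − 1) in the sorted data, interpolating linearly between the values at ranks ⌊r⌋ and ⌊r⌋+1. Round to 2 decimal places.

122.60

Sorted: 100, 105, 112, 114, 115, 122, 123, 124, 130, 131, 135, 142, 143, 149, 152, 154, 157.
n = 17.
r = 1 + (35/100)·(17 − 1) = 1 + 5.6 = 6.6.
Rank 6 is 122 and rank 7 is 123.
Interpolate: 122 + 0.6·(123 − 122) = 122 + 0.6·1 = 122.6.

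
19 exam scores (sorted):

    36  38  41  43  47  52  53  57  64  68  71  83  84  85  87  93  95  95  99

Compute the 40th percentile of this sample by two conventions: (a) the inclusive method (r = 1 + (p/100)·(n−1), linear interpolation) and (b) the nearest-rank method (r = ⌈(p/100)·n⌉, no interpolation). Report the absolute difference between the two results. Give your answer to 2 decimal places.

n = 19.
(a) r = 8.2; between ranks 8 (57) and 9 (64): 58.4.
(b) the nearest-rank method: rank 8 → 57.
|58.4 − 57| = 1.4.

1.40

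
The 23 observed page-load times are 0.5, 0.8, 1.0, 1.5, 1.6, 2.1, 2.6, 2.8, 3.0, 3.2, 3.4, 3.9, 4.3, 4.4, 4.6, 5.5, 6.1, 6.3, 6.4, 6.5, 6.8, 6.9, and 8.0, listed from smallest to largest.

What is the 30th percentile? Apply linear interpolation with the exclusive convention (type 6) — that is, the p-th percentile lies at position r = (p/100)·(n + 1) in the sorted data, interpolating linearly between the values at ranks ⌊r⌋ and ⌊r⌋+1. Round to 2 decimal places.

2.64

n = 23.
r = (30/100)·(23 + 1) = 7.2.
Rank 7 is 2.6 and rank 8 is 2.8.
Interpolate: 2.6 + 0.2·(2.8 − 2.6) = 2.6 + 0.2·0.2 = 2.64.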